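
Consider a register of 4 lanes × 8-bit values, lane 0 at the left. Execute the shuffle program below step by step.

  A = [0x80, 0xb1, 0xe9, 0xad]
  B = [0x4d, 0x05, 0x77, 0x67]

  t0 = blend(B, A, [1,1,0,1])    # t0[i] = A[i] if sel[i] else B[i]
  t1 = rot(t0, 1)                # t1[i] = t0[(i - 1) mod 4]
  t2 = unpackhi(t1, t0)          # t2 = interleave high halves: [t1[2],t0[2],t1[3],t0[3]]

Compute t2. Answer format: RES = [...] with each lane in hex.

RES = [0xb1, 0x77, 0x77, 0xad]

t0 = [0x80, 0xb1, 0x77, 0xad]
t1 = [0xad, 0x80, 0xb1, 0x77]
t2 = [0xb1, 0x77, 0x77, 0xad]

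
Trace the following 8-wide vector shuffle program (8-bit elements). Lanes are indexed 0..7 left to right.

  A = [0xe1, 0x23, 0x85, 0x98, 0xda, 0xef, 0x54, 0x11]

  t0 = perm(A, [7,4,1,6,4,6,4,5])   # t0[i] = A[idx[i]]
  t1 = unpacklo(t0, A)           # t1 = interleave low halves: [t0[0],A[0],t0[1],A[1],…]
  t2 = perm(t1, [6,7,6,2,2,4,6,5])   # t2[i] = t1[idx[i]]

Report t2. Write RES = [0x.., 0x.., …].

  t0: 11 da 23 54 da 54 da ef
  t1: 11 e1 da 23 23 85 54 98
  t2: 54 98 54 da da 23 54 85

RES = [ 0x54  0x98  0x54  0xda  0xda  0x23  0x54  0x85 ]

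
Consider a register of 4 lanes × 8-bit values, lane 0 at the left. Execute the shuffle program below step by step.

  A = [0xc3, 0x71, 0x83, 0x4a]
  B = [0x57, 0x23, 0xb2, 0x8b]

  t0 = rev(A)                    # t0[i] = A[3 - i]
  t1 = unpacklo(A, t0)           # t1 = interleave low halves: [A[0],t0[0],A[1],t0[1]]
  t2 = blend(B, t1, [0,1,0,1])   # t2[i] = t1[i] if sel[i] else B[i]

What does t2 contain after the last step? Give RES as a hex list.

RES = [ 0x57  0x4a  0xb2  0x83 ]

  t0: 4a 83 71 c3
  t1: c3 4a 71 83
  t2: 57 4a b2 83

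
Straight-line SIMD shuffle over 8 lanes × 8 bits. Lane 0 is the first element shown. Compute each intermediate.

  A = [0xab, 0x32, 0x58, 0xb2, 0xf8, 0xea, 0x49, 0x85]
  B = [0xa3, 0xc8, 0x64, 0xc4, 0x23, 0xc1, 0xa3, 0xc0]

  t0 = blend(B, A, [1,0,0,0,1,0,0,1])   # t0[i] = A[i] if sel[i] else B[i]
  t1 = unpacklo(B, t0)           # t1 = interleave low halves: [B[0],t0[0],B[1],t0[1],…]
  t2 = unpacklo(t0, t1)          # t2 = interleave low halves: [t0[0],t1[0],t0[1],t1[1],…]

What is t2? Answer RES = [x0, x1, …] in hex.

  t0: ab c8 64 c4 f8 c1 a3 85
  t1: a3 ab c8 c8 64 64 c4 c4
  t2: ab a3 c8 ab 64 c8 c4 c8

RES = [ 0xab  0xa3  0xc8  0xab  0x64  0xc8  0xc4  0xc8 ]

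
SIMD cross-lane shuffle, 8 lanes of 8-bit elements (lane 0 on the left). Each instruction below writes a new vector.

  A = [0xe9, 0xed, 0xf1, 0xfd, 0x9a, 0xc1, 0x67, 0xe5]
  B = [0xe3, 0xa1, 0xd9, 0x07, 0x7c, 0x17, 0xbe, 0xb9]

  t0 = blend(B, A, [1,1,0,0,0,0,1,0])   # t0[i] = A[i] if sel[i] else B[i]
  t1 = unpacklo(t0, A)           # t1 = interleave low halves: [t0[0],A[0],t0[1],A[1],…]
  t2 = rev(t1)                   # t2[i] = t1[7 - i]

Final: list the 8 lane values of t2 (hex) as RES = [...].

RES = [0xfd, 0x07, 0xf1, 0xd9, 0xed, 0xed, 0xe9, 0xe9]

t0 = [0xe9, 0xed, 0xd9, 0x07, 0x7c, 0x17, 0x67, 0xb9]
t1 = [0xe9, 0xe9, 0xed, 0xed, 0xd9, 0xf1, 0x07, 0xfd]
t2 = [0xfd, 0x07, 0xf1, 0xd9, 0xed, 0xed, 0xe9, 0xe9]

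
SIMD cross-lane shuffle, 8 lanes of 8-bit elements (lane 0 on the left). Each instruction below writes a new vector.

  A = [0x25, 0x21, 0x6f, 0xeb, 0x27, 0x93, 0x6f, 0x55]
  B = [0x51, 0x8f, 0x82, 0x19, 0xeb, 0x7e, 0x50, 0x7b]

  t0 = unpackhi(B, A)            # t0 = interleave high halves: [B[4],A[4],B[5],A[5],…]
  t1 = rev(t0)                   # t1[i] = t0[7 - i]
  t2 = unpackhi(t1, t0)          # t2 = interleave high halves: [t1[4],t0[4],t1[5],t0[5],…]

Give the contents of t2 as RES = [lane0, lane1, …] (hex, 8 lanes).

RES = [ 0x93  0x50  0x7e  0x6f  0x27  0x7b  0xeb  0x55 ]

  t0: eb 27 7e 93 50 6f 7b 55
  t1: 55 7b 6f 50 93 7e 27 eb
  t2: 93 50 7e 6f 27 7b eb 55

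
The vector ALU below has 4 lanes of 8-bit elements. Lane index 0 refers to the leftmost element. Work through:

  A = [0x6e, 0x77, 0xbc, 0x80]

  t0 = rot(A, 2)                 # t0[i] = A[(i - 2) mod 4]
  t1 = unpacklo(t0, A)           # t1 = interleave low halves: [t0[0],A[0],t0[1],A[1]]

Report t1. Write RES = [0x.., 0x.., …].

t0 = [0xbc, 0x80, 0x6e, 0x77]
t1 = [0xbc, 0x6e, 0x80, 0x77]

RES = [0xbc, 0x6e, 0x80, 0x77]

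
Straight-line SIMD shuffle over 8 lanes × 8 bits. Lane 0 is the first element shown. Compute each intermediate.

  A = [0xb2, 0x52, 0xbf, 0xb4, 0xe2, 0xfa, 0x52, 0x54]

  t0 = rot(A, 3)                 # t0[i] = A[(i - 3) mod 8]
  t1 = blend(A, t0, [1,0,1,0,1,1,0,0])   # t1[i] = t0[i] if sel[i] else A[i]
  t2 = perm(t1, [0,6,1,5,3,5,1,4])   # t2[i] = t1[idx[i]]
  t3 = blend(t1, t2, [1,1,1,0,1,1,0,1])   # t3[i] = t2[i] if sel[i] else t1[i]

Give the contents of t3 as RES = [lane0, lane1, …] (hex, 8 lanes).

→ t0 |fa|52|54|b2|52|bf|b4|e2|
→ t1 |fa|52|54|b4|52|bf|52|54|
→ t2 |fa|52|52|bf|b4|bf|52|52|
→ t3 |fa|52|52|b4|b4|bf|52|52|

RES = [ 0xfa  0x52  0x52  0xb4  0xb4  0xbf  0x52  0x52 ]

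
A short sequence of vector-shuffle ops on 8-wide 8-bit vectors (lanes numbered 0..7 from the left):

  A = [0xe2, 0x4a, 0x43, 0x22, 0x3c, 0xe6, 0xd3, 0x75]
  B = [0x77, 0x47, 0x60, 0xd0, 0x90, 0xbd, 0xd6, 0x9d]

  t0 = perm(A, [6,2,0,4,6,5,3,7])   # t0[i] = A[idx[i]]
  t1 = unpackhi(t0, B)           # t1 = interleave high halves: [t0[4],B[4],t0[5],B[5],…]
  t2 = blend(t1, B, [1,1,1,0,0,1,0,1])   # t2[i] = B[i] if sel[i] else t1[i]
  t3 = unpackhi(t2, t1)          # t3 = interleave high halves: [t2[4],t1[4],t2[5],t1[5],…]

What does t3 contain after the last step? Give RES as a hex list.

RES = [ 0x22  0x22  0xbd  0xd6  0x75  0x75  0x9d  0x9d ]

t0 = [0xd3, 0x43, 0xe2, 0x3c, 0xd3, 0xe6, 0x22, 0x75]
t1 = [0xd3, 0x90, 0xe6, 0xbd, 0x22, 0xd6, 0x75, 0x9d]
t2 = [0x77, 0x47, 0x60, 0xbd, 0x22, 0xbd, 0x75, 0x9d]
t3 = [0x22, 0x22, 0xbd, 0xd6, 0x75, 0x75, 0x9d, 0x9d]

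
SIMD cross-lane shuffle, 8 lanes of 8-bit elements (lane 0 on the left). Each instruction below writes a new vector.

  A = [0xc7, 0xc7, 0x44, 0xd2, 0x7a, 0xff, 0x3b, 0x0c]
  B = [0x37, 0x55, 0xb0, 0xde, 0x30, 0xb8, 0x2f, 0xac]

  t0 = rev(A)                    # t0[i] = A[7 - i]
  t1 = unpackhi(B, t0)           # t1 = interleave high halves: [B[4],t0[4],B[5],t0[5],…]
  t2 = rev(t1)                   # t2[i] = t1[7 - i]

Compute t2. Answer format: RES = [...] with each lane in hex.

t0 = [0x0c, 0x3b, 0xff, 0x7a, 0xd2, 0x44, 0xc7, 0xc7]
t1 = [0x30, 0xd2, 0xb8, 0x44, 0x2f, 0xc7, 0xac, 0xc7]
t2 = [0xc7, 0xac, 0xc7, 0x2f, 0x44, 0xb8, 0xd2, 0x30]

RES = [ 0xc7  0xac  0xc7  0x2f  0x44  0xb8  0xd2  0x30 ]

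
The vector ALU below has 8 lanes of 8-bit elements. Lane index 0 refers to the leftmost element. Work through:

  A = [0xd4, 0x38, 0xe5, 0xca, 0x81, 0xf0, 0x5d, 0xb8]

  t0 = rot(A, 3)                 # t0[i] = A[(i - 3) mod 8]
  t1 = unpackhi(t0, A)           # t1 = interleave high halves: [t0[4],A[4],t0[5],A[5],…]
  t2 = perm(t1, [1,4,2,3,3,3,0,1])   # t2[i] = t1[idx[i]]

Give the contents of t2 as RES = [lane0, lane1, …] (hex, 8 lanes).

  t0: f0 5d b8 d4 38 e5 ca 81
  t1: 38 81 e5 f0 ca 5d 81 b8
  t2: 81 ca e5 f0 f0 f0 38 81

RES = [ 0x81  0xca  0xe5  0xf0  0xf0  0xf0  0x38  0x81 ]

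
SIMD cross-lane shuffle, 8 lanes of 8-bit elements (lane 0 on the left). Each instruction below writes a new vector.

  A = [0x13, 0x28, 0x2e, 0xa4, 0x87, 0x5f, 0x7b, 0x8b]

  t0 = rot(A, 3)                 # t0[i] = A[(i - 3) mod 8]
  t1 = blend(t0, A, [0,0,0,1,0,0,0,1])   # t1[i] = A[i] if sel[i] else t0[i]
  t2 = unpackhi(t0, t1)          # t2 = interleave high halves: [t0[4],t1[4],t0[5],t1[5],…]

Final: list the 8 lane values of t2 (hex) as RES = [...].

RES = [0x28, 0x28, 0x2e, 0x2e, 0xa4, 0xa4, 0x87, 0x8b]

  t0: 5f 7b 8b 13 28 2e a4 87
  t1: 5f 7b 8b a4 28 2e a4 8b
  t2: 28 28 2e 2e a4 a4 87 8b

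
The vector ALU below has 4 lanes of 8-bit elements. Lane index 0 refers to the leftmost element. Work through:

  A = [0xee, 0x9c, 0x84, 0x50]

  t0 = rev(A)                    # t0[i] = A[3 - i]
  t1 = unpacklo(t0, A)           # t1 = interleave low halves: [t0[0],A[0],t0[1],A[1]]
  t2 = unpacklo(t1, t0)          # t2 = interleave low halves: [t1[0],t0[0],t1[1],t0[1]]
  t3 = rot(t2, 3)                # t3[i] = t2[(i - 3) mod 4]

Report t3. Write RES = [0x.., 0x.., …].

RES = [ 0x50  0xee  0x84  0x50 ]

  t0: 50 84 9c ee
  t1: 50 ee 84 9c
  t2: 50 50 ee 84
  t3: 50 ee 84 50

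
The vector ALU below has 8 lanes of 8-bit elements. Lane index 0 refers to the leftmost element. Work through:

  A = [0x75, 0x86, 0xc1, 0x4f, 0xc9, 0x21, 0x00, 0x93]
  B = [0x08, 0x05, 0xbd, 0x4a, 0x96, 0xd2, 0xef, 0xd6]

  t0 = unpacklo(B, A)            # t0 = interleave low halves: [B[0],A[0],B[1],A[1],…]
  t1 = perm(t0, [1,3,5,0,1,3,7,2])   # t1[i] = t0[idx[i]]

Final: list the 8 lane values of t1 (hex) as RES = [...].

RES = [0x75, 0x86, 0xc1, 0x08, 0x75, 0x86, 0x4f, 0x05]

t0 = [0x08, 0x75, 0x05, 0x86, 0xbd, 0xc1, 0x4a, 0x4f]
t1 = [0x75, 0x86, 0xc1, 0x08, 0x75, 0x86, 0x4f, 0x05]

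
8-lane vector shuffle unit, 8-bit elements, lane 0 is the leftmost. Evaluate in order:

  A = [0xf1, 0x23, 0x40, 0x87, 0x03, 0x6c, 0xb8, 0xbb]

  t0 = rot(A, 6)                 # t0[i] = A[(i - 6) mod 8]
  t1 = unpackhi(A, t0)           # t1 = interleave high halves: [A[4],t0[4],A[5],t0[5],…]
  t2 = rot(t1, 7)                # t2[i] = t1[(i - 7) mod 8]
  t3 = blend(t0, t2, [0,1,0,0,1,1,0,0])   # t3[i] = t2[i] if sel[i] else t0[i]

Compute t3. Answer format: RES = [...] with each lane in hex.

RES = [ 0x40  0x6c  0x03  0x6c  0xf1  0xbb  0xf1  0x23 ]

t0 = [0x40, 0x87, 0x03, 0x6c, 0xb8, 0xbb, 0xf1, 0x23]
t1 = [0x03, 0xb8, 0x6c, 0xbb, 0xb8, 0xf1, 0xbb, 0x23]
t2 = [0xb8, 0x6c, 0xbb, 0xb8, 0xf1, 0xbb, 0x23, 0x03]
t3 = [0x40, 0x6c, 0x03, 0x6c, 0xf1, 0xbb, 0xf1, 0x23]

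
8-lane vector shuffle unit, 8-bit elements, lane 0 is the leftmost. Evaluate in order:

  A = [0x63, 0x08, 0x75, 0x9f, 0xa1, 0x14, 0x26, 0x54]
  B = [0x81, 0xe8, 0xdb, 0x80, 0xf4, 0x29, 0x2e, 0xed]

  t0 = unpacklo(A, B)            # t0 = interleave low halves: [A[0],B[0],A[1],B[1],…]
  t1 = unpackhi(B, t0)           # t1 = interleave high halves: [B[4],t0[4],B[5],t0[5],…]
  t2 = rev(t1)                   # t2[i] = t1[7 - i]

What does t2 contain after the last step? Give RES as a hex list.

RES = [ 0x80  0xed  0x9f  0x2e  0xdb  0x29  0x75  0xf4 ]

t0 = [0x63, 0x81, 0x08, 0xe8, 0x75, 0xdb, 0x9f, 0x80]
t1 = [0xf4, 0x75, 0x29, 0xdb, 0x2e, 0x9f, 0xed, 0x80]
t2 = [0x80, 0xed, 0x9f, 0x2e, 0xdb, 0x29, 0x75, 0xf4]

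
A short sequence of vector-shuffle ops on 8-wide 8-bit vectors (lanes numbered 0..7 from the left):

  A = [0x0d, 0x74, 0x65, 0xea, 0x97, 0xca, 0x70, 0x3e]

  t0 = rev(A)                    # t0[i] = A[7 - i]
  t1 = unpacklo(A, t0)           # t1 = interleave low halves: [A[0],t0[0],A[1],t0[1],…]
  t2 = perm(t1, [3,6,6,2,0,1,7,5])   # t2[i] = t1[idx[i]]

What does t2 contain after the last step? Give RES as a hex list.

RES = [0x70, 0xea, 0xea, 0x74, 0x0d, 0x3e, 0x97, 0xca]

  t0: 3e 70 ca 97 ea 65 74 0d
  t1: 0d 3e 74 70 65 ca ea 97
  t2: 70 ea ea 74 0d 3e 97 ca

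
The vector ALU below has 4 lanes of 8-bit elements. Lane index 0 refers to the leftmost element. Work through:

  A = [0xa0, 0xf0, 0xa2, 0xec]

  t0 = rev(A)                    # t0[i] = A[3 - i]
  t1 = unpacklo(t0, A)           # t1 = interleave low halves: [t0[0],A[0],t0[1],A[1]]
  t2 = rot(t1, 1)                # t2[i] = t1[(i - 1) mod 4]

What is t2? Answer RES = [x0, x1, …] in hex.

→ t0 |ec|a2|f0|a0|
→ t1 |ec|a0|a2|f0|
→ t2 |f0|ec|a0|a2|

RES = [0xf0, 0xec, 0xa0, 0xa2]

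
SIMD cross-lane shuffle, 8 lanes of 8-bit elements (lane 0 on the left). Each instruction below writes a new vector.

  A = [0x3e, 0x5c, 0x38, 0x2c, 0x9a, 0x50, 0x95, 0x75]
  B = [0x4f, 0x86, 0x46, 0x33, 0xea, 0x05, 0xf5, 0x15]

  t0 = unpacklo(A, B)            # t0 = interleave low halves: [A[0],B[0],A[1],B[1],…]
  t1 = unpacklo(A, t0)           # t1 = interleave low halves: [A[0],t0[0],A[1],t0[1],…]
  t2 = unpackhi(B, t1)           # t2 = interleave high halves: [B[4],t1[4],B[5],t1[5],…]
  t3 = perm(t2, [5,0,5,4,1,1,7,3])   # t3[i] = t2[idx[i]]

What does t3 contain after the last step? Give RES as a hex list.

→ t0 |3e|4f|5c|86|38|46|2c|33|
→ t1 |3e|3e|5c|4f|38|5c|2c|86|
→ t2 |ea|38|05|5c|f5|2c|15|86|
→ t3 |2c|ea|2c|f5|38|38|86|5c|

RES = [0x2c, 0xea, 0x2c, 0xf5, 0x38, 0x38, 0x86, 0x5c]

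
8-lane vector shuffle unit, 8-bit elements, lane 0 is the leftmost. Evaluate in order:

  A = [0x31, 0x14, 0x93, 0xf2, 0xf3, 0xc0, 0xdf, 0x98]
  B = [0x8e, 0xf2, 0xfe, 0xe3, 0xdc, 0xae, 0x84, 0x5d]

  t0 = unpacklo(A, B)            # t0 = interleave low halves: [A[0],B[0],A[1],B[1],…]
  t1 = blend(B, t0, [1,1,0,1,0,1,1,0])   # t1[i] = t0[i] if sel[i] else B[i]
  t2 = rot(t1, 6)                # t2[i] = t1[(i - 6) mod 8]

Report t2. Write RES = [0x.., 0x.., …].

→ t0 |31|8e|14|f2|93|fe|f2|e3|
→ t1 |31|8e|fe|f2|dc|fe|f2|5d|
→ t2 |fe|f2|dc|fe|f2|5d|31|8e|

RES = [ 0xfe  0xf2  0xdc  0xfe  0xf2  0x5d  0x31  0x8e ]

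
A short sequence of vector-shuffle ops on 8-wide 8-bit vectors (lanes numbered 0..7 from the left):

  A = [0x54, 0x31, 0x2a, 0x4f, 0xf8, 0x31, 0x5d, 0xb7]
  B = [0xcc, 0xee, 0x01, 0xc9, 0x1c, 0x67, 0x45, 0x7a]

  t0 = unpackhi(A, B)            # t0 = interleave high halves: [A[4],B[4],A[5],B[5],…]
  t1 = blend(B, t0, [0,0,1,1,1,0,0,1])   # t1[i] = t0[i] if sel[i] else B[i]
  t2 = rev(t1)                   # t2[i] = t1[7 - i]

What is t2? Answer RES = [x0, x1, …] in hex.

t0 = [0xf8, 0x1c, 0x31, 0x67, 0x5d, 0x45, 0xb7, 0x7a]
t1 = [0xcc, 0xee, 0x31, 0x67, 0x5d, 0x67, 0x45, 0x7a]
t2 = [0x7a, 0x45, 0x67, 0x5d, 0x67, 0x31, 0xee, 0xcc]

RES = [ 0x7a  0x45  0x67  0x5d  0x67  0x31  0xee  0xcc ]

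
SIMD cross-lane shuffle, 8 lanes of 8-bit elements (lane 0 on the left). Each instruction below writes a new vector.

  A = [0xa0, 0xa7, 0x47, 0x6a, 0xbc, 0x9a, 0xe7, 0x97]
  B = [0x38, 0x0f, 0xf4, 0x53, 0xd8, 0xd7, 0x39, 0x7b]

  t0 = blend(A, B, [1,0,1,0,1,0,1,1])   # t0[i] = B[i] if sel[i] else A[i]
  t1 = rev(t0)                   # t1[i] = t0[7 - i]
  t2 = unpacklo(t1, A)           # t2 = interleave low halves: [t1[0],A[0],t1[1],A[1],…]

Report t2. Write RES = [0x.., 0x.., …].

RES = [0x7b, 0xa0, 0x39, 0xa7, 0x9a, 0x47, 0xd8, 0x6a]

  t0: 38 a7 f4 6a d8 9a 39 7b
  t1: 7b 39 9a d8 6a f4 a7 38
  t2: 7b a0 39 a7 9a 47 d8 6a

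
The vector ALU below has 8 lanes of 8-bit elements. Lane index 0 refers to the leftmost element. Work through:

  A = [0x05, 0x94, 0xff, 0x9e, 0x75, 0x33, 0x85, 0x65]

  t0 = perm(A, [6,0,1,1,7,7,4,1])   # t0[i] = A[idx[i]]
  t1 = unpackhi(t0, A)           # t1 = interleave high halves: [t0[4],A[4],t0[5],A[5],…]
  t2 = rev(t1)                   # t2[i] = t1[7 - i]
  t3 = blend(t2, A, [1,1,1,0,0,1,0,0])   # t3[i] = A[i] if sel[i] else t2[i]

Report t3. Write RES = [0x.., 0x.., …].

RES = [0x05, 0x94, 0xff, 0x75, 0x33, 0x33, 0x75, 0x65]

  t0: 85 05 94 94 65 65 75 94
  t1: 65 75 65 33 75 85 94 65
  t2: 65 94 85 75 33 65 75 65
  t3: 05 94 ff 75 33 33 75 65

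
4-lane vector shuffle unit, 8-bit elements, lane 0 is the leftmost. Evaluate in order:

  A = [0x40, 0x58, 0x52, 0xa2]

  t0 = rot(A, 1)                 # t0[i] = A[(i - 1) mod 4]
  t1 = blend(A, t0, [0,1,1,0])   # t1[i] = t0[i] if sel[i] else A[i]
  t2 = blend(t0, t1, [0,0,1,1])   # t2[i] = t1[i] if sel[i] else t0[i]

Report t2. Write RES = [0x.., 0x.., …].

RES = [0xa2, 0x40, 0x58, 0xa2]

→ t0 |a2|40|58|52|
→ t1 |40|40|58|a2|
→ t2 |a2|40|58|a2|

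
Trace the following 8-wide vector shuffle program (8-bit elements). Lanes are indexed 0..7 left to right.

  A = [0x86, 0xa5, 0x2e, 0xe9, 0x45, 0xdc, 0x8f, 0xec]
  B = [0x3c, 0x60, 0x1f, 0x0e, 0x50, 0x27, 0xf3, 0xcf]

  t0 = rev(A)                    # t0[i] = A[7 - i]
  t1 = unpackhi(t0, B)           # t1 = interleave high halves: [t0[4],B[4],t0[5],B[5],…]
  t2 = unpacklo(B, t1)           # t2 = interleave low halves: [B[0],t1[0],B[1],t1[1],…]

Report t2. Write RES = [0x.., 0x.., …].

RES = [0x3c, 0xe9, 0x60, 0x50, 0x1f, 0x2e, 0x0e, 0x27]

t0 = [0xec, 0x8f, 0xdc, 0x45, 0xe9, 0x2e, 0xa5, 0x86]
t1 = [0xe9, 0x50, 0x2e, 0x27, 0xa5, 0xf3, 0x86, 0xcf]
t2 = [0x3c, 0xe9, 0x60, 0x50, 0x1f, 0x2e, 0x0e, 0x27]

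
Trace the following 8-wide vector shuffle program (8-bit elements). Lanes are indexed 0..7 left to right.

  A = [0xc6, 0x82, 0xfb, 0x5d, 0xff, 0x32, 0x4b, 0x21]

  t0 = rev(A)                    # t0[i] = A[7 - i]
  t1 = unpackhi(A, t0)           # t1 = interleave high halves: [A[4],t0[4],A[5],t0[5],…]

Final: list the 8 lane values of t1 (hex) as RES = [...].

  t0: 21 4b 32 ff 5d fb 82 c6
  t1: ff 5d 32 fb 4b 82 21 c6

RES = [0xff, 0x5d, 0x32, 0xfb, 0x4b, 0x82, 0x21, 0xc6]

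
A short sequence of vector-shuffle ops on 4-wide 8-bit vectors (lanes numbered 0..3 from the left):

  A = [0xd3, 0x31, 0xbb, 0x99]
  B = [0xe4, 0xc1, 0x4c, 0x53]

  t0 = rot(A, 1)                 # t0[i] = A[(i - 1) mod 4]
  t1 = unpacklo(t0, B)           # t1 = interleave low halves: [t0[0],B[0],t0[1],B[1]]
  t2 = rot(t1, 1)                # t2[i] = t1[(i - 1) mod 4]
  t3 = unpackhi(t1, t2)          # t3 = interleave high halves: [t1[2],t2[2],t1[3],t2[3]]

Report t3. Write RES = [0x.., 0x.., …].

t0 = [0x99, 0xd3, 0x31, 0xbb]
t1 = [0x99, 0xe4, 0xd3, 0xc1]
t2 = [0xc1, 0x99, 0xe4, 0xd3]
t3 = [0xd3, 0xe4, 0xc1, 0xd3]

RES = [0xd3, 0xe4, 0xc1, 0xd3]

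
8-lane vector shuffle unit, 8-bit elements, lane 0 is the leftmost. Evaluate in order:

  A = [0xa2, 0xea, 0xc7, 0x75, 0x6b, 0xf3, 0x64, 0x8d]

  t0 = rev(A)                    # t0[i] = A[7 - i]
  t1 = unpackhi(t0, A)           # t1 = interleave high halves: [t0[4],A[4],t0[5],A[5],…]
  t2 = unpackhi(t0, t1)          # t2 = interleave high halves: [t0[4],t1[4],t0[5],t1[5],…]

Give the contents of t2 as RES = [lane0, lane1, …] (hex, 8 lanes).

  t0: 8d 64 f3 6b 75 c7 ea a2
  t1: 75 6b c7 f3 ea 64 a2 8d
  t2: 75 ea c7 64 ea a2 a2 8d

RES = [0x75, 0xea, 0xc7, 0x64, 0xea, 0xa2, 0xa2, 0x8d]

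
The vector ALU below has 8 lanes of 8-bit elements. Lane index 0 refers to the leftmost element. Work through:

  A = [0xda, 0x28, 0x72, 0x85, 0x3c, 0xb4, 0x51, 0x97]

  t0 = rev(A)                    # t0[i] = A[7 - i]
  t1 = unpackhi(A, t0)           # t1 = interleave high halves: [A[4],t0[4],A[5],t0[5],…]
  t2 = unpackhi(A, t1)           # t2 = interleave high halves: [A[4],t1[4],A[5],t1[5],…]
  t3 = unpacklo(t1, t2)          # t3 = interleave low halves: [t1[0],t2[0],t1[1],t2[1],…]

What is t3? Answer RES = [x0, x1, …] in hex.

RES = [ 0x3c  0x3c  0x85  0x51  0xb4  0xb4  0x72  0x28 ]

  t0: 97 51 b4 3c 85 72 28 da
  t1: 3c 85 b4 72 51 28 97 da
  t2: 3c 51 b4 28 51 97 97 da
  t3: 3c 3c 85 51 b4 b4 72 28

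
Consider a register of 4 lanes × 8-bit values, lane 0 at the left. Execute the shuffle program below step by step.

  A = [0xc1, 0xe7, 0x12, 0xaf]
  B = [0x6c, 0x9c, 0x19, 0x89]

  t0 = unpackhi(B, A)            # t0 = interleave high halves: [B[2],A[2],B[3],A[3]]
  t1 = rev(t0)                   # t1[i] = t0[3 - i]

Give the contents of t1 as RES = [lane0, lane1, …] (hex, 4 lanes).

  t0: 19 12 89 af
  t1: af 89 12 19

RES = [ 0xaf  0x89  0x12  0x19 ]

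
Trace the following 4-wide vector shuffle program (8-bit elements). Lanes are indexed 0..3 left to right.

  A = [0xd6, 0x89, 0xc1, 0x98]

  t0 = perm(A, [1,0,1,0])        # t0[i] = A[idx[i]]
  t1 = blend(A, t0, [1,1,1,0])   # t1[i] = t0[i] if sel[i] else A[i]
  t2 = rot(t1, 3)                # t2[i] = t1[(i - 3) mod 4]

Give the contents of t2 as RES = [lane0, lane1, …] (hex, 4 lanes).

RES = [0xd6, 0x89, 0x98, 0x89]

→ t0 |89|d6|89|d6|
→ t1 |89|d6|89|98|
→ t2 |d6|89|98|89|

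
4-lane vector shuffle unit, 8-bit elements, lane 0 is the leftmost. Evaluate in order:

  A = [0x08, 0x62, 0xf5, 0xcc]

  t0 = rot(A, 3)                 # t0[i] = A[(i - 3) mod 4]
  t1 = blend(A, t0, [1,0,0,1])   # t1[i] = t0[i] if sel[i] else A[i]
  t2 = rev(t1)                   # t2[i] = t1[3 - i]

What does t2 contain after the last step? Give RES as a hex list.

RES = [ 0x08  0xf5  0x62  0x62 ]

t0 = [0x62, 0xf5, 0xcc, 0x08]
t1 = [0x62, 0x62, 0xf5, 0x08]
t2 = [0x08, 0xf5, 0x62, 0x62]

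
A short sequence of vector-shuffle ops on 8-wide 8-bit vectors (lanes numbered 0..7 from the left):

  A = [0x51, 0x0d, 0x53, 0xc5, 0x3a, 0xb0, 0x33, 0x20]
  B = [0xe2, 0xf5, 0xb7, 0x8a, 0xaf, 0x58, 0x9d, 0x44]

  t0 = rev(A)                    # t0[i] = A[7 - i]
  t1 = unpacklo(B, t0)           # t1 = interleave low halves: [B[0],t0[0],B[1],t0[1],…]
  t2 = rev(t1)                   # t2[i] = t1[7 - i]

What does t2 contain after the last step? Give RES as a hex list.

RES = [0x3a, 0x8a, 0xb0, 0xb7, 0x33, 0xf5, 0x20, 0xe2]

t0 = [0x20, 0x33, 0xb0, 0x3a, 0xc5, 0x53, 0x0d, 0x51]
t1 = [0xe2, 0x20, 0xf5, 0x33, 0xb7, 0xb0, 0x8a, 0x3a]
t2 = [0x3a, 0x8a, 0xb0, 0xb7, 0x33, 0xf5, 0x20, 0xe2]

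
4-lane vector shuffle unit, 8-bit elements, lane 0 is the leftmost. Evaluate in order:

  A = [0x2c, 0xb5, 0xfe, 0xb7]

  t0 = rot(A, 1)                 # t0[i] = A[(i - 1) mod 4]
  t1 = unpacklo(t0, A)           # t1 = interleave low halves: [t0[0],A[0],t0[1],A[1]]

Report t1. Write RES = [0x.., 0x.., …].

RES = [ 0xb7  0x2c  0x2c  0xb5 ]

  t0: b7 2c b5 fe
  t1: b7 2c 2c b5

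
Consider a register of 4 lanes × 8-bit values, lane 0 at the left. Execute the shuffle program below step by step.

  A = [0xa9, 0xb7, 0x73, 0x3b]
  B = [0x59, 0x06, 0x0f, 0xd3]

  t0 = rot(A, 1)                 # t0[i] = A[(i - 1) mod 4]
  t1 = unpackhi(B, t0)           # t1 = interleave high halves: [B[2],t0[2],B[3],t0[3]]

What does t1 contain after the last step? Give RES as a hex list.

  t0: 3b a9 b7 73
  t1: 0f b7 d3 73

RES = [0x0f, 0xb7, 0xd3, 0x73]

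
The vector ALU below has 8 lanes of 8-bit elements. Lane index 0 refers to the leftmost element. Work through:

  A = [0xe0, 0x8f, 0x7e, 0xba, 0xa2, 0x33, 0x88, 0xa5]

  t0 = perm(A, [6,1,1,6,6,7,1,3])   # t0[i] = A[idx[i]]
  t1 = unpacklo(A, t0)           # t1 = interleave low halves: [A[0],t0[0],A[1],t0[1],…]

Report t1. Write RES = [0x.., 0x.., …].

t0 = [0x88, 0x8f, 0x8f, 0x88, 0x88, 0xa5, 0x8f, 0xba]
t1 = [0xe0, 0x88, 0x8f, 0x8f, 0x7e, 0x8f, 0xba, 0x88]

RES = [0xe0, 0x88, 0x8f, 0x8f, 0x7e, 0x8f, 0xba, 0x88]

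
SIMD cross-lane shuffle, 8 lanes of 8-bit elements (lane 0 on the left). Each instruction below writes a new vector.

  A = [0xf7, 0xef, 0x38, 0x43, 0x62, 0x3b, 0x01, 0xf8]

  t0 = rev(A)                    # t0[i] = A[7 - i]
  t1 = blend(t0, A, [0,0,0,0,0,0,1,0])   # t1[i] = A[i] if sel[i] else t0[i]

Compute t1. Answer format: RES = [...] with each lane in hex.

→ t0 |f8|01|3b|62|43|38|ef|f7|
→ t1 |f8|01|3b|62|43|38|01|f7|

RES = [ 0xf8  0x01  0x3b  0x62  0x43  0x38  0x01  0xf7 ]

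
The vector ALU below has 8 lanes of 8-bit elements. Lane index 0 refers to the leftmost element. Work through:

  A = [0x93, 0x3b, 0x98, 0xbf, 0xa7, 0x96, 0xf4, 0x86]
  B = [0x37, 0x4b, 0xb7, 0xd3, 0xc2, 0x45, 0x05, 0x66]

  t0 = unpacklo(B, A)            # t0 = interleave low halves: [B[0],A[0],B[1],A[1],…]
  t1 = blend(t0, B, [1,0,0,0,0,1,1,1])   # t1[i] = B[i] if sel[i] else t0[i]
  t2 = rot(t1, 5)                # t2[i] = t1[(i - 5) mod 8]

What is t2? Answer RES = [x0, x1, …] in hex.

RES = [ 0x3b  0xb7  0x45  0x05  0x66  0x37  0x93  0x4b ]

→ t0 |37|93|4b|3b|b7|98|d3|bf|
→ t1 |37|93|4b|3b|b7|45|05|66|
→ t2 |3b|b7|45|05|66|37|93|4b|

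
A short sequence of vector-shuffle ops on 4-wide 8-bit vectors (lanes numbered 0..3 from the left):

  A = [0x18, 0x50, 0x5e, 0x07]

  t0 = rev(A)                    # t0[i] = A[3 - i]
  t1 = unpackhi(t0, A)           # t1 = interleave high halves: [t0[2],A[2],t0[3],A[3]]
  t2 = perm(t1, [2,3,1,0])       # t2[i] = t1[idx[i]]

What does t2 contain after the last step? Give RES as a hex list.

RES = [0x18, 0x07, 0x5e, 0x50]

→ t0 |07|5e|50|18|
→ t1 |50|5e|18|07|
→ t2 |18|07|5e|50|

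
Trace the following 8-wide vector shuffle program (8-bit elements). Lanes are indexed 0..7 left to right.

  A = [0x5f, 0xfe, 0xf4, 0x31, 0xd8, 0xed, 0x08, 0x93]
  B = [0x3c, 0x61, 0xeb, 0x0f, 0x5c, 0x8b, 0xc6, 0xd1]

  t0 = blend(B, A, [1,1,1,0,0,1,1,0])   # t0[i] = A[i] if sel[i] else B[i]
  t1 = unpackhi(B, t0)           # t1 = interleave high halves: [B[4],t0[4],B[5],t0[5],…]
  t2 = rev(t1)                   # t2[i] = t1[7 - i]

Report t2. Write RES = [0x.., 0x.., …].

RES = [ 0xd1  0xd1  0x08  0xc6  0xed  0x8b  0x5c  0x5c ]

  t0: 5f fe f4 0f 5c ed 08 d1
  t1: 5c 5c 8b ed c6 08 d1 d1
  t2: d1 d1 08 c6 ed 8b 5c 5c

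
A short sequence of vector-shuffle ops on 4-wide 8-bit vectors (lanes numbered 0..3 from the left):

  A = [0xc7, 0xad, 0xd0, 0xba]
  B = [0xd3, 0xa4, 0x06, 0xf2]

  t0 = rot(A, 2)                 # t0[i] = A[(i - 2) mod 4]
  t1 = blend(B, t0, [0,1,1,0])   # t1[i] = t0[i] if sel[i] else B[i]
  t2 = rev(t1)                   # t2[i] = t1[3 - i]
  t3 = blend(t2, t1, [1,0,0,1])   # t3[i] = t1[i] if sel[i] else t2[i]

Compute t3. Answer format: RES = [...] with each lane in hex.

RES = [0xd3, 0xc7, 0xba, 0xf2]

→ t0 |d0|ba|c7|ad|
→ t1 |d3|ba|c7|f2|
→ t2 |f2|c7|ba|d3|
→ t3 |d3|c7|ba|f2|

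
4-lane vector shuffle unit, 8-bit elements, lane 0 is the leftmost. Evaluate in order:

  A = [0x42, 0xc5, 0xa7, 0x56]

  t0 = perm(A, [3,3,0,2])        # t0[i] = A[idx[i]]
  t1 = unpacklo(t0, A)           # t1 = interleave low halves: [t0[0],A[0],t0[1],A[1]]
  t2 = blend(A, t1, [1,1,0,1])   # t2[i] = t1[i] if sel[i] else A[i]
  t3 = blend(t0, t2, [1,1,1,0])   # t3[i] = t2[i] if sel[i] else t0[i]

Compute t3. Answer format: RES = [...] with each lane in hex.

t0 = [0x56, 0x56, 0x42, 0xa7]
t1 = [0x56, 0x42, 0x56, 0xc5]
t2 = [0x56, 0x42, 0xa7, 0xc5]
t3 = [0x56, 0x42, 0xa7, 0xa7]

RES = [ 0x56  0x42  0xa7  0xa7 ]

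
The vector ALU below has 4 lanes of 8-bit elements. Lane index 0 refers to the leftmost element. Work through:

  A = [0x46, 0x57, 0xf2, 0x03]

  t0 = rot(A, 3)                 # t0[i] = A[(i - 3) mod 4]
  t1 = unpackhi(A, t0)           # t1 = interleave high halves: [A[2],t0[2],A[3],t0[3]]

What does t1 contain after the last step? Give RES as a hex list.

  t0: 57 f2 03 46
  t1: f2 03 03 46

RES = [ 0xf2  0x03  0x03  0x46 ]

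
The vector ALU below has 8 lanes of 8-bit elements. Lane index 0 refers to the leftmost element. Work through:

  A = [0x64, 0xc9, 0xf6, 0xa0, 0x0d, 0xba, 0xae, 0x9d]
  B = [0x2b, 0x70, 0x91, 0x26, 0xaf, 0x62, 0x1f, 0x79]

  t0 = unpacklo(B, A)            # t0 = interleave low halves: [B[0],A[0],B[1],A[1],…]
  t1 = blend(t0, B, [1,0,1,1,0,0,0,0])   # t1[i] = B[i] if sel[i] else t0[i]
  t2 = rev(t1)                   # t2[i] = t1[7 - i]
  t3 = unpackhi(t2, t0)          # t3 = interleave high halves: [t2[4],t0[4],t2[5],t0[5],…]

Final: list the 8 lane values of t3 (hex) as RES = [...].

RES = [0x26, 0x91, 0x91, 0xf6, 0x64, 0x26, 0x2b, 0xa0]

t0 = [0x2b, 0x64, 0x70, 0xc9, 0x91, 0xf6, 0x26, 0xa0]
t1 = [0x2b, 0x64, 0x91, 0x26, 0x91, 0xf6, 0x26, 0xa0]
t2 = [0xa0, 0x26, 0xf6, 0x91, 0x26, 0x91, 0x64, 0x2b]
t3 = [0x26, 0x91, 0x91, 0xf6, 0x64, 0x26, 0x2b, 0xa0]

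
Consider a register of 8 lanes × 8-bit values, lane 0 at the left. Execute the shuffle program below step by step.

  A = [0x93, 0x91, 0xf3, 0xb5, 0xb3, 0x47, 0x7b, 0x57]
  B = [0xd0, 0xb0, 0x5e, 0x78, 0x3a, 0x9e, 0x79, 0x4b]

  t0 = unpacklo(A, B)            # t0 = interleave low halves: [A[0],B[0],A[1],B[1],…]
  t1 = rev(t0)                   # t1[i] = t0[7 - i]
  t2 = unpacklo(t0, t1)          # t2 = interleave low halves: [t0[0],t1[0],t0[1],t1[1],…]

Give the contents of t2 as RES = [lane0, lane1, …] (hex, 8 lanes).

RES = [ 0x93  0x78  0xd0  0xb5  0x91  0x5e  0xb0  0xf3 ]

  t0: 93 d0 91 b0 f3 5e b5 78
  t1: 78 b5 5e f3 b0 91 d0 93
  t2: 93 78 d0 b5 91 5e b0 f3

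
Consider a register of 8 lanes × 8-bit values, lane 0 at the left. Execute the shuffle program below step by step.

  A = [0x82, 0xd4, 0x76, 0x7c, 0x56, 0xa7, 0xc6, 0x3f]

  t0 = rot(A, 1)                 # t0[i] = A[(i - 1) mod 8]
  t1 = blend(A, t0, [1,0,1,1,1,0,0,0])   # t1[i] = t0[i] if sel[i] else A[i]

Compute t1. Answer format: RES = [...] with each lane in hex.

RES = [ 0x3f  0xd4  0xd4  0x76  0x7c  0xa7  0xc6  0x3f ]

t0 = [0x3f, 0x82, 0xd4, 0x76, 0x7c, 0x56, 0xa7, 0xc6]
t1 = [0x3f, 0xd4, 0xd4, 0x76, 0x7c, 0xa7, 0xc6, 0x3f]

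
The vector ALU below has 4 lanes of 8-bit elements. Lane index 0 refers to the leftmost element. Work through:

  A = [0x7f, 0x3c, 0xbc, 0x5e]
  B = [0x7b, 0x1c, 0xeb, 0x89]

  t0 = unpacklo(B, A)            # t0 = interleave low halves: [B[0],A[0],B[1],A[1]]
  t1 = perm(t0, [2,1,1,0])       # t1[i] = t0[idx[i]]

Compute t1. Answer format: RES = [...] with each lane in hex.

  t0: 7b 7f 1c 3c
  t1: 1c 7f 7f 7b

RES = [0x1c, 0x7f, 0x7f, 0x7b]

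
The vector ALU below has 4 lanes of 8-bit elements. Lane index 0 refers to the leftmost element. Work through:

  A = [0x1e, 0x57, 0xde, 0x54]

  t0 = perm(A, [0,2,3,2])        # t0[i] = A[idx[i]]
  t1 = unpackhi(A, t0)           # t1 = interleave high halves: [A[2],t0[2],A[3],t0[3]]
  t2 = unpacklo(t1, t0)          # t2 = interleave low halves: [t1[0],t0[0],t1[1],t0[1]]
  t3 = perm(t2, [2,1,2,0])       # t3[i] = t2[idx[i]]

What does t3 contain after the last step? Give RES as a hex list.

RES = [ 0x54  0x1e  0x54  0xde ]

t0 = [0x1e, 0xde, 0x54, 0xde]
t1 = [0xde, 0x54, 0x54, 0xde]
t2 = [0xde, 0x1e, 0x54, 0xde]
t3 = [0x54, 0x1e, 0x54, 0xde]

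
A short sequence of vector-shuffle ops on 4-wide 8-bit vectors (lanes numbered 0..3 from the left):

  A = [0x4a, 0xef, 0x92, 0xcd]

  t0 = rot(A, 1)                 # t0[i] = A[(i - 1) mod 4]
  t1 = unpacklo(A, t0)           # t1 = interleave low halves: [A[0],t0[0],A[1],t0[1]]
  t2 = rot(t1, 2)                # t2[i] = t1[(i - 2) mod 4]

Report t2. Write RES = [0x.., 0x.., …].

RES = [ 0xef  0x4a  0x4a  0xcd ]

t0 = [0xcd, 0x4a, 0xef, 0x92]
t1 = [0x4a, 0xcd, 0xef, 0x4a]
t2 = [0xef, 0x4a, 0x4a, 0xcd]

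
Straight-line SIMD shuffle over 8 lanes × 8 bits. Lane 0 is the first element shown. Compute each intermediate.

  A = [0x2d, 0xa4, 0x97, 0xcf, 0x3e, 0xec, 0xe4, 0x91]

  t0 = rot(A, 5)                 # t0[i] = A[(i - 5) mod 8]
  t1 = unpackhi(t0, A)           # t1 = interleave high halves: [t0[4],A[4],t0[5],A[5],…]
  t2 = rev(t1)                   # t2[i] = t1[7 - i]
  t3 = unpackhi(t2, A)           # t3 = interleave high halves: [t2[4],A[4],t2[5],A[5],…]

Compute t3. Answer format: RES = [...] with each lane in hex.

t0 = [0xcf, 0x3e, 0xec, 0xe4, 0x91, 0x2d, 0xa4, 0x97]
t1 = [0x91, 0x3e, 0x2d, 0xec, 0xa4, 0xe4, 0x97, 0x91]
t2 = [0x91, 0x97, 0xe4, 0xa4, 0xec, 0x2d, 0x3e, 0x91]
t3 = [0xec, 0x3e, 0x2d, 0xec, 0x3e, 0xe4, 0x91, 0x91]

RES = [0xec, 0x3e, 0x2d, 0xec, 0x3e, 0xe4, 0x91, 0x91]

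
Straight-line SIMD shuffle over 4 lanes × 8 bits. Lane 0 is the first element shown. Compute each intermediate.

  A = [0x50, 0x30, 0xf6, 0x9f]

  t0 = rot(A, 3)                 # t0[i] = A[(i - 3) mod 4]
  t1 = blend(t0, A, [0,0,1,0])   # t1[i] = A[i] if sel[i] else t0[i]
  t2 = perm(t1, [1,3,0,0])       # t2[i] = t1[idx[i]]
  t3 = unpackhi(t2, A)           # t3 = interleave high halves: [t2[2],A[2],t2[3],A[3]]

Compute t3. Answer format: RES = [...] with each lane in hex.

  t0: 30 f6 9f 50
  t1: 30 f6 f6 50
  t2: f6 50 30 30
  t3: 30 f6 30 9f

RES = [ 0x30  0xf6  0x30  0x9f ]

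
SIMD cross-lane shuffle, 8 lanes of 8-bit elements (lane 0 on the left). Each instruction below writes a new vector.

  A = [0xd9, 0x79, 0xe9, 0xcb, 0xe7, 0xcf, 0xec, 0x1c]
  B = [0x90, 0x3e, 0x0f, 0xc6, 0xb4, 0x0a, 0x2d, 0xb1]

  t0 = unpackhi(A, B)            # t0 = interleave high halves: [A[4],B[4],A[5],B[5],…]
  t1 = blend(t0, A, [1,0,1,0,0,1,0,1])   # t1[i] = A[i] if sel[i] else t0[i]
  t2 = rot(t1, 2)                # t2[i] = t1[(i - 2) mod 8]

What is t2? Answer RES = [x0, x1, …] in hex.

RES = [0x1c, 0x1c, 0xd9, 0xb4, 0xe9, 0x0a, 0xec, 0xcf]

t0 = [0xe7, 0xb4, 0xcf, 0x0a, 0xec, 0x2d, 0x1c, 0xb1]
t1 = [0xd9, 0xb4, 0xe9, 0x0a, 0xec, 0xcf, 0x1c, 0x1c]
t2 = [0x1c, 0x1c, 0xd9, 0xb4, 0xe9, 0x0a, 0xec, 0xcf]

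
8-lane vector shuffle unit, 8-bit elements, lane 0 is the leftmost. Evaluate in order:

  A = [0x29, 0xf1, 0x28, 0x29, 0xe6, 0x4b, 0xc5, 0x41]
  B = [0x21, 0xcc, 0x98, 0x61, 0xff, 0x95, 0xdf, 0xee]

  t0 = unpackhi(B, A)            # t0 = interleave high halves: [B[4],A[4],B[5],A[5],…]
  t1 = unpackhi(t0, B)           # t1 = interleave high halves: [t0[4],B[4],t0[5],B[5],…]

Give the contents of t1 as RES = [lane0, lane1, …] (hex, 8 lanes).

RES = [ 0xdf  0xff  0xc5  0x95  0xee  0xdf  0x41  0xee ]

t0 = [0xff, 0xe6, 0x95, 0x4b, 0xdf, 0xc5, 0xee, 0x41]
t1 = [0xdf, 0xff, 0xc5, 0x95, 0xee, 0xdf, 0x41, 0xee]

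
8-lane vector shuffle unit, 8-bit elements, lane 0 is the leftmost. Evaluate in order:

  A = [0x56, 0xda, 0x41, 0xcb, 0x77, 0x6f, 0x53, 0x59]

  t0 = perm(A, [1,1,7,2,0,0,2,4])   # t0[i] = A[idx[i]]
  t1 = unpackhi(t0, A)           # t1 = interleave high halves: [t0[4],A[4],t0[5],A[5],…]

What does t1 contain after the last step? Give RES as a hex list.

RES = [0x56, 0x77, 0x56, 0x6f, 0x41, 0x53, 0x77, 0x59]

  t0: da da 59 41 56 56 41 77
  t1: 56 77 56 6f 41 53 77 59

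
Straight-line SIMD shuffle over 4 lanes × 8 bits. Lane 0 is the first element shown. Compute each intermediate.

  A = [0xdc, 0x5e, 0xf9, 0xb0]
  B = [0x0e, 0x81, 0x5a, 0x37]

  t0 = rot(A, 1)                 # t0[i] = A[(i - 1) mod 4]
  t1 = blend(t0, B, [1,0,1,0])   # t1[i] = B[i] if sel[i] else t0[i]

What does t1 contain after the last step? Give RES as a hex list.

RES = [0x0e, 0xdc, 0x5a, 0xf9]

t0 = [0xb0, 0xdc, 0x5e, 0xf9]
t1 = [0x0e, 0xdc, 0x5a, 0xf9]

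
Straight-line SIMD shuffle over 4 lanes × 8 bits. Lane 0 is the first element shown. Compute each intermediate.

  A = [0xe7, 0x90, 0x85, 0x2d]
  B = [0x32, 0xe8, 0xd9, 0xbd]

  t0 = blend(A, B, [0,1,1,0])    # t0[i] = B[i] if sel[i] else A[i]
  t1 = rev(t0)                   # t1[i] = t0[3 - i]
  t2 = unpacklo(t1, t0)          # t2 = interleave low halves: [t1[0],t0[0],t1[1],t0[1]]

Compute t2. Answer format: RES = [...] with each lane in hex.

RES = [ 0x2d  0xe7  0xd9  0xe8 ]

→ t0 |e7|e8|d9|2d|
→ t1 |2d|d9|e8|e7|
→ t2 |2d|e7|d9|e8|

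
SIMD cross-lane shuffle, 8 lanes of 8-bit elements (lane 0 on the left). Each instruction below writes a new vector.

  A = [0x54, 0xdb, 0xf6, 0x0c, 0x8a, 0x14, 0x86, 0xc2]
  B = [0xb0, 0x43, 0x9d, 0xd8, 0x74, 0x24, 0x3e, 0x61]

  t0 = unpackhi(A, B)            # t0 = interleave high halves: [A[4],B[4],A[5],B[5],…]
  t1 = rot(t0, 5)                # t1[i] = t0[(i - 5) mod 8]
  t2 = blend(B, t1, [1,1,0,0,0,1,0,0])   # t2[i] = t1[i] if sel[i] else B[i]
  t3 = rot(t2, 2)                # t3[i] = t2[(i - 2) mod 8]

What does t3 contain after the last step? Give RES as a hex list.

t0 = [0x8a, 0x74, 0x14, 0x24, 0x86, 0x3e, 0xc2, 0x61]
t1 = [0x24, 0x86, 0x3e, 0xc2, 0x61, 0x8a, 0x74, 0x14]
t2 = [0x24, 0x86, 0x9d, 0xd8, 0x74, 0x8a, 0x3e, 0x61]
t3 = [0x3e, 0x61, 0x24, 0x86, 0x9d, 0xd8, 0x74, 0x8a]

RES = [0x3e, 0x61, 0x24, 0x86, 0x9d, 0xd8, 0x74, 0x8a]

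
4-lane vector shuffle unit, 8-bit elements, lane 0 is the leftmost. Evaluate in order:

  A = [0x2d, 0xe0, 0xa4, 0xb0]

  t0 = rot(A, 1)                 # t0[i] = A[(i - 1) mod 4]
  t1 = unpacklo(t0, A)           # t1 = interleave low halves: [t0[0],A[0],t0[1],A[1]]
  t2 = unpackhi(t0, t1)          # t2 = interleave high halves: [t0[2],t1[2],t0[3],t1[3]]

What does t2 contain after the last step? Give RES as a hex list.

  t0: b0 2d e0 a4
  t1: b0 2d 2d e0
  t2: e0 2d a4 e0

RES = [0xe0, 0x2d, 0xa4, 0xe0]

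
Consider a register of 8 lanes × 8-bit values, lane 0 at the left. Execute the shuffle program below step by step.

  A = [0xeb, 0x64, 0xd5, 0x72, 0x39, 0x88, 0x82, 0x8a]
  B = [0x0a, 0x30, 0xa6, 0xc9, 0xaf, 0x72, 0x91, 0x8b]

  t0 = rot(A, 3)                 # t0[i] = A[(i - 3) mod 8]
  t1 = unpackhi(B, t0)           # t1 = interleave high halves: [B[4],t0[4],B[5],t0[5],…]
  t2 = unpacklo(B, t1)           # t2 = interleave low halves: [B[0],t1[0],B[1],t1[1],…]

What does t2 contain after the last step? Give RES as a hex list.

RES = [0x0a, 0xaf, 0x30, 0x64, 0xa6, 0x72, 0xc9, 0xd5]

  t0: 88 82 8a eb 64 d5 72 39
  t1: af 64 72 d5 91 72 8b 39
  t2: 0a af 30 64 a6 72 c9 d5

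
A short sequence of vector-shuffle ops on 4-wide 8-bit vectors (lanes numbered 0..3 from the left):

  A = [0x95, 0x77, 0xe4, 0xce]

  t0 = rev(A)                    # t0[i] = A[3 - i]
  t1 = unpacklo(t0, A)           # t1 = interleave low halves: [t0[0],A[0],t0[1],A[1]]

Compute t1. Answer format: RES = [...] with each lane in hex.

  t0: ce e4 77 95
  t1: ce 95 e4 77

RES = [0xce, 0x95, 0xe4, 0x77]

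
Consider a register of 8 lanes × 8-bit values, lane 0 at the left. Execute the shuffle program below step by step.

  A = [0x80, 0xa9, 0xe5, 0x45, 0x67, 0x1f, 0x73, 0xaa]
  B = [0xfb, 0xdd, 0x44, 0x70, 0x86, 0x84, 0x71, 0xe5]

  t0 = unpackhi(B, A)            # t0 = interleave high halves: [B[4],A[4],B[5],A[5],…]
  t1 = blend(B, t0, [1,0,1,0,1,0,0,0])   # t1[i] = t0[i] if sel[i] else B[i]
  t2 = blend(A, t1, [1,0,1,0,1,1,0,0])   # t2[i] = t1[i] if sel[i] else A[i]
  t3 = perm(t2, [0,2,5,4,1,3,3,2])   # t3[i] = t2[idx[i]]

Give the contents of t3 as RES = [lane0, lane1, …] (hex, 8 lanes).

RES = [ 0x86  0x84  0x84  0x71  0xa9  0x45  0x45  0x84 ]

  t0: 86 67 84 1f 71 73 e5 aa
  t1: 86 dd 84 70 71 84 71 e5
  t2: 86 a9 84 45 71 84 73 aa
  t3: 86 84 84 71 a9 45 45 84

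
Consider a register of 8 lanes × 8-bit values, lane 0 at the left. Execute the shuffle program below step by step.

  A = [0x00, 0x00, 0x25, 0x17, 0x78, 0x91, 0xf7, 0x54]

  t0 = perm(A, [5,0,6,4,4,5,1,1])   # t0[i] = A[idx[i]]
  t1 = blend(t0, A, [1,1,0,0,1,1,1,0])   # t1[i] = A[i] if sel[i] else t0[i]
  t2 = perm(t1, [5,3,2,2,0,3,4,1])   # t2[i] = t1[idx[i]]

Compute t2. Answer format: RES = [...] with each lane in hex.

  t0: 91 00 f7 78 78 91 00 00
  t1: 00 00 f7 78 78 91 f7 00
  t2: 91 78 f7 f7 00 78 78 00

RES = [ 0x91  0x78  0xf7  0xf7  0x00  0x78  0x78  0x00 ]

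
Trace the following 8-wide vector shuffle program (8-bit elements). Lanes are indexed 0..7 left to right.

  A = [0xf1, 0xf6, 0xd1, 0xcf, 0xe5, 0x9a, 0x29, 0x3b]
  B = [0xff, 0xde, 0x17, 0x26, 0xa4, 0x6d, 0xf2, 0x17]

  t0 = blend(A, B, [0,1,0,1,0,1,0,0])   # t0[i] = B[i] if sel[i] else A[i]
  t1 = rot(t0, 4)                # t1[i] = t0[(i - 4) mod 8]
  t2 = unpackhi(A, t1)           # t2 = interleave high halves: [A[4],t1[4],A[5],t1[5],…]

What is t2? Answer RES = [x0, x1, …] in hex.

→ t0 |f1|de|d1|26|e5|6d|29|3b|
→ t1 |e5|6d|29|3b|f1|de|d1|26|
→ t2 |e5|f1|9a|de|29|d1|3b|26|

RES = [0xe5, 0xf1, 0x9a, 0xde, 0x29, 0xd1, 0x3b, 0x26]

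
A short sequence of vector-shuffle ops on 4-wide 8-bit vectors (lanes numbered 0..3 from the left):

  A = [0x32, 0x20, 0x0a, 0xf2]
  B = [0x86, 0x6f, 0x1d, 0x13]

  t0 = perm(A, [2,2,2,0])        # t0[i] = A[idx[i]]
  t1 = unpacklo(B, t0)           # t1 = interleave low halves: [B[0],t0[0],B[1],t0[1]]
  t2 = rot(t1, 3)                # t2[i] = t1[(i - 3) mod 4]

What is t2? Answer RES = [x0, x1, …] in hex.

t0 = [0x0a, 0x0a, 0x0a, 0x32]
t1 = [0x86, 0x0a, 0x6f, 0x0a]
t2 = [0x0a, 0x6f, 0x0a, 0x86]

RES = [0x0a, 0x6f, 0x0a, 0x86]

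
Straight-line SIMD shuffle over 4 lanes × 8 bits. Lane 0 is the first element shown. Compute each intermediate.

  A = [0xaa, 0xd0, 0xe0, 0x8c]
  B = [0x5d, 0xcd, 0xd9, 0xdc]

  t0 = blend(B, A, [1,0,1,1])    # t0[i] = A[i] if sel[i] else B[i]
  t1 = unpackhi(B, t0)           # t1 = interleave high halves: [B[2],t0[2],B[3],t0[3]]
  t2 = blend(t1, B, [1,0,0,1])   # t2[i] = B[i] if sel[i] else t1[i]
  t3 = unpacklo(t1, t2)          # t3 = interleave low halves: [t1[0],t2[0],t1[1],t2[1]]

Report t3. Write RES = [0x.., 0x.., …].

RES = [ 0xd9  0x5d  0xe0  0xe0 ]

t0 = [0xaa, 0xcd, 0xe0, 0x8c]
t1 = [0xd9, 0xe0, 0xdc, 0x8c]
t2 = [0x5d, 0xe0, 0xdc, 0xdc]
t3 = [0xd9, 0x5d, 0xe0, 0xe0]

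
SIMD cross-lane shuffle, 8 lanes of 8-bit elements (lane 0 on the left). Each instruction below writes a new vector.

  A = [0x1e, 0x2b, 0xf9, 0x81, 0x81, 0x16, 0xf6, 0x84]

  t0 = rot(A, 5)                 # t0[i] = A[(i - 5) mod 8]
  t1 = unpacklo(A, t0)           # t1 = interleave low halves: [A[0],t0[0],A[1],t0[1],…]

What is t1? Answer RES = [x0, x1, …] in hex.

RES = [ 0x1e  0x81  0x2b  0x81  0xf9  0x16  0x81  0xf6 ]

  t0: 81 81 16 f6 84 1e 2b f9
  t1: 1e 81 2b 81 f9 16 81 f6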